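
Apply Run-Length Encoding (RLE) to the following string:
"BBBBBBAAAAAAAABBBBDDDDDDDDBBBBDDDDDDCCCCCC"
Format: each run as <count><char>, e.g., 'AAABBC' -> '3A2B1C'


Scanning runs left to right:
  i=0: run of 'B' x 6 -> '6B'
  i=6: run of 'A' x 8 -> '8A'
  i=14: run of 'B' x 4 -> '4B'
  i=18: run of 'D' x 8 -> '8D'
  i=26: run of 'B' x 4 -> '4B'
  i=30: run of 'D' x 6 -> '6D'
  i=36: run of 'C' x 6 -> '6C'

RLE = 6B8A4B8D4B6D6C


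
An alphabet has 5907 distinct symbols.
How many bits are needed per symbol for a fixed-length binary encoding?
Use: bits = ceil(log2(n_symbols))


log2(5907) = 12.5282
Bracket: 2^12 = 4096 < 5907 <= 2^13 = 8192
So ceil(log2(5907)) = 13

bits = ceil(log2(5907)) = ceil(12.5282) = 13 bits


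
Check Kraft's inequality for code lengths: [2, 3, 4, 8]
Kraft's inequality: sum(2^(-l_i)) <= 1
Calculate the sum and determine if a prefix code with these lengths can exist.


Sum = 2^(-2) + 2^(-3) + 2^(-4) + 2^(-8)
    = 0.25 + 0.125 + 0.0625 + 0.00390625
    = 113/256 = 0.44140625
Since 0.44140625 <= 1, Kraft's inequality IS satisfied.
A prefix code with these lengths CAN exist.

Kraft sum = 0.44140625. Satisfied.


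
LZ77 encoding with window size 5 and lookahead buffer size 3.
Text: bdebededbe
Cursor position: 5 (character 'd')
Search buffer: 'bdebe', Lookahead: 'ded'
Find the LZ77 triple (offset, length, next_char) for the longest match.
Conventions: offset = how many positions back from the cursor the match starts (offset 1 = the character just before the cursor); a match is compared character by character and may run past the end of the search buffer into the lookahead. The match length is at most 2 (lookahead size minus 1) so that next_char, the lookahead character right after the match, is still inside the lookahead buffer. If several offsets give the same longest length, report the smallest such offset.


Try each offset into the search buffer:
  offset=1 (pos 4, char 'e'): match length 0
  offset=2 (pos 3, char 'b'): match length 0
  offset=3 (pos 2, char 'e'): match length 0
  offset=4 (pos 1, char 'd'): match length 2
  offset=5 (pos 0, char 'b'): match length 0
Longest match has length 2 at offset 4.
next_char = character at position 5 + 2 = 7 -> 'd'

Best match: offset=4, length=2 (matching 'de' starting at position 1)
LZ77 triple: (4, 2, 'd')


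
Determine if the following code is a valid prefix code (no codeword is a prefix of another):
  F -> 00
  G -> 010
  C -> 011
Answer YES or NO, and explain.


Checking each pair (does one codeword prefix another?):
  F='00' vs G='010': no prefix
  F='00' vs C='011': no prefix
  G='010' vs F='00': no prefix
  G='010' vs C='011': no prefix
  C='011' vs F='00': no prefix
  C='011' vs G='010': no prefix
No violation found over all pairs.

YES -- this is a valid prefix code. No codeword is a prefix of any other codeword.


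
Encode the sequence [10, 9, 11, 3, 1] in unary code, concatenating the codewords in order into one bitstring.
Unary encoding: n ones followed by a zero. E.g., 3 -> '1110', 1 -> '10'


Encode each number as n ones followed by a terminating 0:
  10 -> 11111111110 (11 bits)
  9 -> 1111111110 (10 bits)
  11 -> 111111111110 (12 bits)
  3 -> 1110 (4 bits)
  1 -> 10 (2 bits)
Total length = 11 + 10 + 12 + 4 + 2 = 39 bits.

Unary([10, 9, 11, 3, 1]) = 111111111101111111110111111111110111010 (39 bits)


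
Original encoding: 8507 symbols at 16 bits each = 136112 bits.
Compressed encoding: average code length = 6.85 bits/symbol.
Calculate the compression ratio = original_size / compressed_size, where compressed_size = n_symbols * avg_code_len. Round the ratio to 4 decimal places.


original_size = n_symbols * orig_bits = 8507 * 16 = 136112 bits
compressed_size = n_symbols * avg_code_len = 8507 * 6.85 = 58272.95 bits
ratio = original_size / compressed_size = 136112 / 58272.95 = 2.3358

Compression ratio = 2.3358


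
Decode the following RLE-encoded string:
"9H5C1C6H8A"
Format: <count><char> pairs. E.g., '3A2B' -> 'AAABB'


Expanding each <count><char> pair:
  9H -> 'HHHHHHHHH'
  5C -> 'CCCCC'
  1C -> 'C'
  6H -> 'HHHHHH'
  8A -> 'AAAAAAAA'

Decoded = HHHHHHHHHCCCCCCHHHHHHAAAAAAAA


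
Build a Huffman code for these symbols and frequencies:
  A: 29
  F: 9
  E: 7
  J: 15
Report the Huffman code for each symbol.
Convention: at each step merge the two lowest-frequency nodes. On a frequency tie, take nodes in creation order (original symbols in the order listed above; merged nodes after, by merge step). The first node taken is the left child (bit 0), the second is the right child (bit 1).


Huffman tree construction:
Step 1: Merge E(7) + F(9) = 16
Step 2: Merge J(15) + (E+F)(16) = 31
Step 3: Merge A(29) + (J+(E+F))(31) = 60
Read each symbol's code off the tree from the root (left child = 0, right child = 1).

Codes:
  A: 0 (length 1)
  F: 111 (length 3)
  E: 110 (length 3)
  J: 10 (length 2)
Average code length: 107/60 = 1.7833 bits/symbol


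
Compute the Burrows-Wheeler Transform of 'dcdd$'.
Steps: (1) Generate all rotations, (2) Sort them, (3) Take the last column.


Rotations (sorted):
  0: $dcdd -> last char: d
  1: cdd$d -> last char: d
  2: d$dcd -> last char: d
  3: dcdd$ -> last char: $
  4: dd$dc -> last char: c


BWT = ddd$c


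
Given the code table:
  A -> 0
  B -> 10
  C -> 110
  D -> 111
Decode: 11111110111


Decoding:
111 -> D
111 -> D
10 -> B
111 -> D


Result: DDBD


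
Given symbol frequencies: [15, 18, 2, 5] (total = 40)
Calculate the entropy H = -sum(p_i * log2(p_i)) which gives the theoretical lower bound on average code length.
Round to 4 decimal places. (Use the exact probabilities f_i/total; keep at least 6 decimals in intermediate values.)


Per-symbol terms -p_i * log2(p_i) with p_i = f_i/40:
  p = 15/40 = 0.375000: log2(p) = -1.415037, -p*log2(p) = 0.530639
  p = 18/40 = 0.450000: log2(p) = -1.152003, -p*log2(p) = 0.518401
  p = 2/40 = 0.050000: log2(p) = -4.321928, -p*log2(p) = 0.216096
  p = 5/40 = 0.125000: log2(p) = -3.000000, -p*log2(p) = 0.375000
H = 0.530639 + 0.518401 + 0.216096 + 0.375000 = 1.640136

H = 1.6401 bits/symbol


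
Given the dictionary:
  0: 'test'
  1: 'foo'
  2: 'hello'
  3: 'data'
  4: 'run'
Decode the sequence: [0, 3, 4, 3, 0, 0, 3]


Look up each index in the dictionary:
  0 -> 'test'
  3 -> 'data'
  4 -> 'run'
  3 -> 'data'
  0 -> 'test'
  0 -> 'test'
  3 -> 'data'

Decoded: "test data run data test test data"


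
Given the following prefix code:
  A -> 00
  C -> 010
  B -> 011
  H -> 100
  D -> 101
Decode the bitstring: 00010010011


Decoding step by step:
Bits 00 -> A
Bits 010 -> C
Bits 010 -> C
Bits 011 -> B


Decoded message: ACCB


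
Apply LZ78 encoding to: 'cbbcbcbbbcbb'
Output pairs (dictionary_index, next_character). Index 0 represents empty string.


LZ78 encoding steps:
Dictionary: {0: ''}
Step 1: w='' (idx 0), next='c' -> output (0, 'c'), add 'c' as idx 1
Step 2: w='' (idx 0), next='b' -> output (0, 'b'), add 'b' as idx 2
Step 3: w='b' (idx 2), next='c' -> output (2, 'c'), add 'bc' as idx 3
Step 4: w='bc' (idx 3), next='b' -> output (3, 'b'), add 'bcb' as idx 4
Step 5: w='b' (idx 2), next='b' -> output (2, 'b'), add 'bb' as idx 5
Step 6: w='c' (idx 1), next='b' -> output (1, 'b'), add 'cb' as idx 6
Step 7: w='b' (idx 2), end of input -> output (2, '')


Encoded: [(0, 'c'), (0, 'b'), (2, 'c'), (3, 'b'), (2, 'b'), (1, 'b'), (2, '')]


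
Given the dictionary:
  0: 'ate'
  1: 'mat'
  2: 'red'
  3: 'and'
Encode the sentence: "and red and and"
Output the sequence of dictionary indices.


Look up each word in the dictionary:
  'and' -> 3
  'red' -> 2
  'and' -> 3
  'and' -> 3

Encoded: [3, 2, 3, 3]


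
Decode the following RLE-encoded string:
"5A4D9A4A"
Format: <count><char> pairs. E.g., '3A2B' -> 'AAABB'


Expanding each <count><char> pair:
  5A -> 'AAAAA'
  4D -> 'DDDD'
  9A -> 'AAAAAAAAA'
  4A -> 'AAAA'

Decoded = AAAAADDDDAAAAAAAAAAAAA


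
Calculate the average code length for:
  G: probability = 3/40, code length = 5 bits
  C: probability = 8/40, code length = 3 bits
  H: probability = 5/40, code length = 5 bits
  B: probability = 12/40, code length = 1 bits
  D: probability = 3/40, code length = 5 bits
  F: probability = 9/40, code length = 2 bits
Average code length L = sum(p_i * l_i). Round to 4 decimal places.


Weighted contributions p_i * l_i:
  G: (3/40) * 5 = 15/40
  C: (8/40) * 3 = 24/40
  H: (5/40) * 5 = 25/40
  B: (12/40) * 1 = 12/40
  D: (3/40) * 5 = 15/40
  F: (9/40) * 2 = 18/40
Sum = (15 + 24 + 25 + 12 + 15 + 18)/40 = 109/40

L = 109/40 = 2.7250 bits/symbol


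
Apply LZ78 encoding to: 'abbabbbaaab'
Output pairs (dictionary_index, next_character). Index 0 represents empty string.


LZ78 encoding steps:
Dictionary: {0: ''}
Step 1: w='' (idx 0), next='a' -> output (0, 'a'), add 'a' as idx 1
Step 2: w='' (idx 0), next='b' -> output (0, 'b'), add 'b' as idx 2
Step 3: w='b' (idx 2), next='a' -> output (2, 'a'), add 'ba' as idx 3
Step 4: w='b' (idx 2), next='b' -> output (2, 'b'), add 'bb' as idx 4
Step 5: w='ba' (idx 3), next='a' -> output (3, 'a'), add 'baa' as idx 5
Step 6: w='a' (idx 1), next='b' -> output (1, 'b'), add 'ab' as idx 6


Encoded: [(0, 'a'), (0, 'b'), (2, 'a'), (2, 'b'), (3, 'a'), (1, 'b')]


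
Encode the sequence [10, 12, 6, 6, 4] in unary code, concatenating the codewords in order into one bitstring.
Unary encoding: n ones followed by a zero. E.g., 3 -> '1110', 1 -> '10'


Encode each number as n ones followed by a terminating 0:
  10 -> 11111111110 (11 bits)
  12 -> 1111111111110 (13 bits)
  6 -> 1111110 (7 bits)
  6 -> 1111110 (7 bits)
  4 -> 11110 (5 bits)
Total length = 11 + 13 + 7 + 7 + 5 = 43 bits.

Unary([10, 12, 6, 6, 4]) = 1111111111011111111111101111110111111011110 (43 bits)


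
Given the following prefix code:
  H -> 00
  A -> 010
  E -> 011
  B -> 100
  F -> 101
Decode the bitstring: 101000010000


Decoding step by step:
Bits 101 -> F
Bits 00 -> H
Bits 00 -> H
Bits 100 -> B
Bits 00 -> H


Decoded message: FHHBH


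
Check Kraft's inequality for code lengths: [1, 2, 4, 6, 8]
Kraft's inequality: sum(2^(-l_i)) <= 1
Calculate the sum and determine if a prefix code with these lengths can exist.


Sum = 2^(-1) + 2^(-2) + 2^(-4) + 2^(-6) + 2^(-8)
    = 0.5 + 0.25 + 0.0625 + 0.015625 + 0.00390625
    = 213/256 = 0.83203125
Since 0.83203125 <= 1, Kraft's inequality IS satisfied.
A prefix code with these lengths CAN exist.

Kraft sum = 0.83203125. Satisfied.


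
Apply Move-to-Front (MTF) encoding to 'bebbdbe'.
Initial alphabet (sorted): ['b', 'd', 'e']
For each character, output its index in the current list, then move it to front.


MTF encoding:
'b': index 0 in ['b', 'd', 'e'] -> ['b', 'd', 'e']
'e': index 2 in ['b', 'd', 'e'] -> ['e', 'b', 'd']
'b': index 1 in ['e', 'b', 'd'] -> ['b', 'e', 'd']
'b': index 0 in ['b', 'e', 'd'] -> ['b', 'e', 'd']
'd': index 2 in ['b', 'e', 'd'] -> ['d', 'b', 'e']
'b': index 1 in ['d', 'b', 'e'] -> ['b', 'd', 'e']
'e': index 2 in ['b', 'd', 'e'] -> ['e', 'b', 'd']


Output: [0, 2, 1, 0, 2, 1, 2]


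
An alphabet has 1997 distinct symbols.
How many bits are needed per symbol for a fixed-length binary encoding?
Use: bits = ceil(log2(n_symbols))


log2(1997) = 10.9636
Bracket: 2^10 = 1024 < 1997 <= 2^11 = 2048
So ceil(log2(1997)) = 11

bits = ceil(log2(1997)) = ceil(10.9636) = 11 bits


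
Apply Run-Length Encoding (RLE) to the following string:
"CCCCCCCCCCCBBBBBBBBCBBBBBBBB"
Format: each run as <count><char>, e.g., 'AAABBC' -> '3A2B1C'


Scanning runs left to right:
  i=0: run of 'C' x 11 -> '11C'
  i=11: run of 'B' x 8 -> '8B'
  i=19: run of 'C' x 1 -> '1C'
  i=20: run of 'B' x 8 -> '8B'

RLE = 11C8B1C8B


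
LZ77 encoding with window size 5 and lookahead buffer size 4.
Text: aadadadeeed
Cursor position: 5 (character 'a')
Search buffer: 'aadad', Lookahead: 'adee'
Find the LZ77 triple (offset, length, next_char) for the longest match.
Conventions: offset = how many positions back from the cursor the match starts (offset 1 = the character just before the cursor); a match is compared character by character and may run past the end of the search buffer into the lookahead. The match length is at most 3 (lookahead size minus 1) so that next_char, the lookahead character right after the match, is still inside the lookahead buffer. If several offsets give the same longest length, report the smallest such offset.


Try each offset into the search buffer:
  offset=1 (pos 4, char 'd'): match length 0
  offset=2 (pos 3, char 'a'): match length 2
  offset=3 (pos 2, char 'd'): match length 0
  offset=4 (pos 1, char 'a'): match length 2
  offset=5 (pos 0, char 'a'): match length 1
Longest match has length 2, found at offsets 2, 4; take the smallest, offset 2.
next_char = character at position 5 + 2 = 7 -> 'e'

Best match: offset=2, length=2 (matching 'ad' starting at position 3)
LZ77 triple: (2, 2, 'e')


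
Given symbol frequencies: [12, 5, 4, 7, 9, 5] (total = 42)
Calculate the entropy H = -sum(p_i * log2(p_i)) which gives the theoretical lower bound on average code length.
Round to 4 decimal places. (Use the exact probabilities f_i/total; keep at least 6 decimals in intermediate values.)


Per-symbol terms -p_i * log2(p_i) with p_i = f_i/42:
  p = 12/42 = 0.285714: log2(p) = -1.807355, -p*log2(p) = 0.516387
  p = 5/42 = 0.119048: log2(p) = -3.070389, -p*log2(p) = 0.365523
  p = 4/42 = 0.095238: log2(p) = -3.392317, -p*log2(p) = 0.323078
  p = 7/42 = 0.166667: log2(p) = -2.584963, -p*log2(p) = 0.430827
  p = 9/42 = 0.214286: log2(p) = -2.222392, -p*log2(p) = 0.476227
  p = 5/42 = 0.119048: log2(p) = -3.070389, -p*log2(p) = 0.365523
H = 0.516387 + 0.365523 + 0.323078 + 0.430827 + 0.476227 + 0.365523 = 2.477565

H = 2.4776 bits/symbol


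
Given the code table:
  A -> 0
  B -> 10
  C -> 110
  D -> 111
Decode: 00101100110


Decoding:
0 -> A
0 -> A
10 -> B
110 -> C
0 -> A
110 -> C


Result: AABCAC


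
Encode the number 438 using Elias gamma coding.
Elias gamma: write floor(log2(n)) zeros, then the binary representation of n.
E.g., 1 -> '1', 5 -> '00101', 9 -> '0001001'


num_bits = floor(log2(438)) + 1 = 9
leading_zeros = num_bits - 1 = 8
binary(438) = 110110110

Elias gamma(438) = '00000000' + '110110110' = 00000000110110110 (17 bits)


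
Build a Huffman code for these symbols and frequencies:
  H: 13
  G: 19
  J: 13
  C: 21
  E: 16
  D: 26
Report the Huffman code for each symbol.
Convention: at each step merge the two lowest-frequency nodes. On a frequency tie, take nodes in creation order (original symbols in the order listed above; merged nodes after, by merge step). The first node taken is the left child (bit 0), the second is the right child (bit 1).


Huffman tree construction:
Step 1: Merge H(13) + J(13) = 26
Step 2: Merge E(16) + G(19) = 35
Step 3: Merge C(21) + D(26) = 47
Step 4: Merge (H+J)(26) + (E+G)(35) = 61
Step 5: Merge (C+D)(47) + ((H+J)+(E+G))(61) = 108
Read each symbol's code off the tree from the root (left child = 0, right child = 1).

Codes:
  H: 100 (length 3)
  G: 111 (length 3)
  J: 101 (length 3)
  C: 00 (length 2)
  E: 110 (length 3)
  D: 01 (length 2)
Average code length: 277/108 = 2.5648 bits/symbol


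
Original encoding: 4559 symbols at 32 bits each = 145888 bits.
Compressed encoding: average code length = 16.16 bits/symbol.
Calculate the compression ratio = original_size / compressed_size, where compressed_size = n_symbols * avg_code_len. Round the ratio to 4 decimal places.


original_size = n_symbols * orig_bits = 4559 * 32 = 145888 bits
compressed_size = n_symbols * avg_code_len = 4559 * 16.16 = 73673.44 bits
ratio = original_size / compressed_size = 145888 / 73673.44 = 1.9802

Compression ratio = 1.9802


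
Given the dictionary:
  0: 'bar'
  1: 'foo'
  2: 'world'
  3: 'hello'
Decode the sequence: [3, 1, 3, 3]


Look up each index in the dictionary:
  3 -> 'hello'
  1 -> 'foo'
  3 -> 'hello'
  3 -> 'hello'

Decoded: "hello foo hello hello"


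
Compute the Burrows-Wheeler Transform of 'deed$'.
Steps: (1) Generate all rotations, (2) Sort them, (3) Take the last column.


Rotations (sorted):
  0: $deed -> last char: d
  1: d$dee -> last char: e
  2: deed$ -> last char: $
  3: ed$de -> last char: e
  4: eed$d -> last char: d


BWT = de$ed


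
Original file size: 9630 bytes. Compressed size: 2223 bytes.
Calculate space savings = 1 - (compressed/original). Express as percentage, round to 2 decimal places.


ratio = compressed/original = 2223/9630 = 0.230841
savings = 1 - ratio = 1 - 0.230841 = 0.769159
as a percentage: 0.769159 * 100 = 76.92%

Space savings = 1 - 2223/9630 = 76.92%


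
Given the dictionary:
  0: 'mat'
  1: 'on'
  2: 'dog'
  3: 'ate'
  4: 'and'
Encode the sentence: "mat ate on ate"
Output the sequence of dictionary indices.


Look up each word in the dictionary:
  'mat' -> 0
  'ate' -> 3
  'on' -> 1
  'ate' -> 3

Encoded: [0, 3, 1, 3]


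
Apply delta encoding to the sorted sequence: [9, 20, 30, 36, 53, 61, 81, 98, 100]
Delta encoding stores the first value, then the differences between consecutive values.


First value: 9
Deltas:
  20 - 9 = 11
  30 - 20 = 10
  36 - 30 = 6
  53 - 36 = 17
  61 - 53 = 8
  81 - 61 = 20
  98 - 81 = 17
  100 - 98 = 2


Delta encoded: [9, 11, 10, 6, 17, 8, 20, 17, 2]


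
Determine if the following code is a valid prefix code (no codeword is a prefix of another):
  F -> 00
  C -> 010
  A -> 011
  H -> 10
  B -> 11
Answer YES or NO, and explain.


Checking each pair (does one codeword prefix another?):
  F='00' vs C='010': no prefix
  F='00' vs A='011': no prefix
  F='00' vs H='10': no prefix
  F='00' vs B='11': no prefix
  C='010' vs F='00': no prefix
  C='010' vs A='011': no prefix
  C='010' vs H='10': no prefix
  C='010' vs B='11': no prefix
  A='011' vs F='00': no prefix
  A='011' vs C='010': no prefix
  A='011' vs H='10': no prefix
  A='011' vs B='11': no prefix
  H='10' vs F='00': no prefix
  H='10' vs C='010': no prefix
  H='10' vs A='011': no prefix
  H='10' vs B='11': no prefix
  B='11' vs F='00': no prefix
  B='11' vs C='010': no prefix
  B='11' vs A='011': no prefix
  B='11' vs H='10': no prefix
No violation found over all pairs.

YES -- this is a valid prefix code. No codeword is a prefix of any other codeword.


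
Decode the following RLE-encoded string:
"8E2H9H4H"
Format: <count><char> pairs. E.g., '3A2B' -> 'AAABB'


Expanding each <count><char> pair:
  8E -> 'EEEEEEEE'
  2H -> 'HH'
  9H -> 'HHHHHHHHH'
  4H -> 'HHHH'

Decoded = EEEEEEEEHHHHHHHHHHHHHHH


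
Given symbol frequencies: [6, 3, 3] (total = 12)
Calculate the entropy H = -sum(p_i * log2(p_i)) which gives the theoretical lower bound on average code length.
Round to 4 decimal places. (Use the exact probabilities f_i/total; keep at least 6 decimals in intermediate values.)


Per-symbol terms -p_i * log2(p_i) with p_i = f_i/12:
  p = 6/12 = 0.500000: log2(p) = -1.000000, -p*log2(p) = 0.500000
  p = 3/12 = 0.250000: log2(p) = -2.000000, -p*log2(p) = 0.500000
  p = 3/12 = 0.250000: log2(p) = -2.000000, -p*log2(p) = 0.500000
H = 0.500000 + 0.500000 + 0.500000 = 1.500000

H = 1.5 bits/symbol


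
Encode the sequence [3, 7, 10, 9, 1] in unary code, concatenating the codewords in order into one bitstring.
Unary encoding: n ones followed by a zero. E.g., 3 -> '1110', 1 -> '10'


Encode each number as n ones followed by a terminating 0:
  3 -> 1110 (4 bits)
  7 -> 11111110 (8 bits)
  10 -> 11111111110 (11 bits)
  9 -> 1111111110 (10 bits)
  1 -> 10 (2 bits)
Total length = 4 + 8 + 11 + 10 + 2 = 35 bits.

Unary([3, 7, 10, 9, 1]) = 11101111111011111111110111111111010 (35 bits)


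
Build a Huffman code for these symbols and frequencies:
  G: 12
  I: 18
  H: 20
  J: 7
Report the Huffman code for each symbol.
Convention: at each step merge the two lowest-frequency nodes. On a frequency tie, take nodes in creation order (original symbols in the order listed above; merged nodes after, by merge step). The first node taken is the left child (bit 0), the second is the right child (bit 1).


Huffman tree construction:
Step 1: Merge J(7) + G(12) = 19
Step 2: Merge I(18) + (J+G)(19) = 37
Step 3: Merge H(20) + (I+(J+G))(37) = 57
Read each symbol's code off the tree from the root (left child = 0, right child = 1).

Codes:
  G: 111 (length 3)
  I: 10 (length 2)
  H: 0 (length 1)
  J: 110 (length 3)
Average code length: 113/57 = 1.9825 bits/symbol


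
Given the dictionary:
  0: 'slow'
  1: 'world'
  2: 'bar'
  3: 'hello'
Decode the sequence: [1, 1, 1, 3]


Look up each index in the dictionary:
  1 -> 'world'
  1 -> 'world'
  1 -> 'world'
  3 -> 'hello'

Decoded: "world world world hello"


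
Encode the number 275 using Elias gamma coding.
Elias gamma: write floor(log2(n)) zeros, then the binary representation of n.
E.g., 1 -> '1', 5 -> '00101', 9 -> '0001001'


num_bits = floor(log2(275)) + 1 = 9
leading_zeros = num_bits - 1 = 8
binary(275) = 100010011

Elias gamma(275) = '00000000' + '100010011' = 00000000100010011 (17 bits)


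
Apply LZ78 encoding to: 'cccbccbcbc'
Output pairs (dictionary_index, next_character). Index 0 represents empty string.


LZ78 encoding steps:
Dictionary: {0: ''}
Step 1: w='' (idx 0), next='c' -> output (0, 'c'), add 'c' as idx 1
Step 2: w='c' (idx 1), next='c' -> output (1, 'c'), add 'cc' as idx 2
Step 3: w='' (idx 0), next='b' -> output (0, 'b'), add 'b' as idx 3
Step 4: w='cc' (idx 2), next='b' -> output (2, 'b'), add 'ccb' as idx 4
Step 5: w='c' (idx 1), next='b' -> output (1, 'b'), add 'cb' as idx 5
Step 6: w='c' (idx 1), end of input -> output (1, '')


Encoded: [(0, 'c'), (1, 'c'), (0, 'b'), (2, 'b'), (1, 'b'), (1, '')]


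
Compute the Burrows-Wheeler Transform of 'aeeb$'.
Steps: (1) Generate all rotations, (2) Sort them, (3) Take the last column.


Rotations (sorted):
  0: $aeeb -> last char: b
  1: aeeb$ -> last char: $
  2: b$aee -> last char: e
  3: eb$ae -> last char: e
  4: eeb$a -> last char: a


BWT = b$eea


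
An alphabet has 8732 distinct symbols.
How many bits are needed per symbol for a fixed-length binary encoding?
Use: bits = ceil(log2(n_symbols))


log2(8732) = 13.0921
Bracket: 2^13 = 8192 < 8732 <= 2^14 = 16384
So ceil(log2(8732)) = 14

bits = ceil(log2(8732)) = ceil(13.0921) = 14 bits


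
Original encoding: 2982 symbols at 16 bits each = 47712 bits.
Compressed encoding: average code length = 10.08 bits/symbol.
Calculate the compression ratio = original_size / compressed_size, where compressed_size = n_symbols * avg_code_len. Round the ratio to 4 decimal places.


original_size = n_symbols * orig_bits = 2982 * 16 = 47712 bits
compressed_size = n_symbols * avg_code_len = 2982 * 10.08 = 30058.56 bits
ratio = original_size / compressed_size = 47712 / 30058.56 = 1.5873

Compression ratio = 1.5873


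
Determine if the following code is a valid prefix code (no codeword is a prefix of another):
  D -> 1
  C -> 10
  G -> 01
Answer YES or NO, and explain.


Checking each pair (does one codeword prefix another?):
  D='1' vs C='10': prefix -- VIOLATION

NO -- this is NOT a valid prefix code. D (1) is a prefix of C (10).


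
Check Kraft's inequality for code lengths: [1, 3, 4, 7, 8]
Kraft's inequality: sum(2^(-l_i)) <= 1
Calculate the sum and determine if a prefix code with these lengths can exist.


Sum = 2^(-1) + 2^(-3) + 2^(-4) + 2^(-7) + 2^(-8)
    = 0.5 + 0.125 + 0.0625 + 0.0078125 + 0.00390625
    = 179/256 = 0.69921875
Since 0.69921875 <= 1, Kraft's inequality IS satisfied.
A prefix code with these lengths CAN exist.

Kraft sum = 0.69921875. Satisfied.


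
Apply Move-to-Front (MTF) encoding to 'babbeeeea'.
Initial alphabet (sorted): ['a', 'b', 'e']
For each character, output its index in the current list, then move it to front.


MTF encoding:
'b': index 1 in ['a', 'b', 'e'] -> ['b', 'a', 'e']
'a': index 1 in ['b', 'a', 'e'] -> ['a', 'b', 'e']
'b': index 1 in ['a', 'b', 'e'] -> ['b', 'a', 'e']
'b': index 0 in ['b', 'a', 'e'] -> ['b', 'a', 'e']
'e': index 2 in ['b', 'a', 'e'] -> ['e', 'b', 'a']
'e': index 0 in ['e', 'b', 'a'] -> ['e', 'b', 'a']
'e': index 0 in ['e', 'b', 'a'] -> ['e', 'b', 'a']
'e': index 0 in ['e', 'b', 'a'] -> ['e', 'b', 'a']
'a': index 2 in ['e', 'b', 'a'] -> ['a', 'e', 'b']


Output: [1, 1, 1, 0, 2, 0, 0, 0, 2]


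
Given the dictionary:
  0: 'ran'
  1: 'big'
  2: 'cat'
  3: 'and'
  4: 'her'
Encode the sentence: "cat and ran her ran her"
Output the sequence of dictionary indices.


Look up each word in the dictionary:
  'cat' -> 2
  'and' -> 3
  'ran' -> 0
  'her' -> 4
  'ran' -> 0
  'her' -> 4

Encoded: [2, 3, 0, 4, 0, 4]


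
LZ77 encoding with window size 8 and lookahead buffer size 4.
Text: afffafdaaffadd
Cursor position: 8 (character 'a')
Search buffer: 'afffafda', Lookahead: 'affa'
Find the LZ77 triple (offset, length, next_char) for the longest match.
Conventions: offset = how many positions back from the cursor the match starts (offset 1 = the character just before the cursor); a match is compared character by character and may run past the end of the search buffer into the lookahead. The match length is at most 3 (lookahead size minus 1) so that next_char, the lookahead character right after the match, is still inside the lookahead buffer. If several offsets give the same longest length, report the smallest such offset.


Try each offset into the search buffer:
  offset=1 (pos 7, char 'a'): match length 1
  offset=2 (pos 6, char 'd'): match length 0
  offset=3 (pos 5, char 'f'): match length 0
  offset=4 (pos 4, char 'a'): match length 2
  offset=5 (pos 3, char 'f'): match length 0
  offset=6 (pos 2, char 'f'): match length 0
  offset=7 (pos 1, char 'f'): match length 0
  offset=8 (pos 0, char 'a'): match length 3
Longest match has length 3 at offset 8.
next_char = character at position 8 + 3 = 11 -> 'a'

Best match: offset=8, length=3 (matching 'aff' starting at position 0)
LZ77 triple: (8, 3, 'a')


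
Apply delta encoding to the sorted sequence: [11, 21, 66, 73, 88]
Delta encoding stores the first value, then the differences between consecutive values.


First value: 11
Deltas:
  21 - 11 = 10
  66 - 21 = 45
  73 - 66 = 7
  88 - 73 = 15


Delta encoded: [11, 10, 45, 7, 15]


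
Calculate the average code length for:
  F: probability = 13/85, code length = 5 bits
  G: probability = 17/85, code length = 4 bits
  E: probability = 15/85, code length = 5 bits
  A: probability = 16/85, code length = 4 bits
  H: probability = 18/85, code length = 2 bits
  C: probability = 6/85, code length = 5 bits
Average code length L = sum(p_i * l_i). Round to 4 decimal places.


Weighted contributions p_i * l_i:
  F: (13/85) * 5 = 65/85
  G: (17/85) * 4 = 68/85
  E: (15/85) * 5 = 75/85
  A: (16/85) * 4 = 64/85
  H: (18/85) * 2 = 36/85
  C: (6/85) * 5 = 30/85
Sum = (65 + 68 + 75 + 64 + 36 + 30)/85 = 338/85

L = 338/85 = 3.9765 bits/symbol


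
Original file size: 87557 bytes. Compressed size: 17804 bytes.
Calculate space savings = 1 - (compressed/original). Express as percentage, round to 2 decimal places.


ratio = compressed/original = 17804/87557 = 0.203342
savings = 1 - ratio = 1 - 0.203342 = 0.796658
as a percentage: 0.796658 * 100 = 79.67%

Space savings = 1 - 17804/87557 = 79.67%


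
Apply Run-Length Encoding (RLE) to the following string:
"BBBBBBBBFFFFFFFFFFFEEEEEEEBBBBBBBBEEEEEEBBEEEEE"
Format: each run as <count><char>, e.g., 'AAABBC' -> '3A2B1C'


Scanning runs left to right:
  i=0: run of 'B' x 8 -> '8B'
  i=8: run of 'F' x 11 -> '11F'
  i=19: run of 'E' x 7 -> '7E'
  i=26: run of 'B' x 8 -> '8B'
  i=34: run of 'E' x 6 -> '6E'
  i=40: run of 'B' x 2 -> '2B'
  i=42: run of 'E' x 5 -> '5E'

RLE = 8B11F7E8B6E2B5E


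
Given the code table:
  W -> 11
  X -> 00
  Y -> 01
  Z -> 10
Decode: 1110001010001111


Decoding:
11 -> W
10 -> Z
00 -> X
10 -> Z
10 -> Z
00 -> X
11 -> W
11 -> W


Result: WZXZZXWW


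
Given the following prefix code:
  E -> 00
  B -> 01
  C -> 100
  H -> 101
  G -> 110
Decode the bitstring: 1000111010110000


Decoding step by step:
Bits 100 -> C
Bits 01 -> B
Bits 110 -> G
Bits 101 -> H
Bits 100 -> C
Bits 00 -> E


Decoded message: CBGHCE


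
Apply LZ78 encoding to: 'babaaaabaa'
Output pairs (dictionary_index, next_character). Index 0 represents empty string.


LZ78 encoding steps:
Dictionary: {0: ''}
Step 1: w='' (idx 0), next='b' -> output (0, 'b'), add 'b' as idx 1
Step 2: w='' (idx 0), next='a' -> output (0, 'a'), add 'a' as idx 2
Step 3: w='b' (idx 1), next='a' -> output (1, 'a'), add 'ba' as idx 3
Step 4: w='a' (idx 2), next='a' -> output (2, 'a'), add 'aa' as idx 4
Step 5: w='a' (idx 2), next='b' -> output (2, 'b'), add 'ab' as idx 5
Step 6: w='aa' (idx 4), end of input -> output (4, '')


Encoded: [(0, 'b'), (0, 'a'), (1, 'a'), (2, 'a'), (2, 'b'), (4, '')]


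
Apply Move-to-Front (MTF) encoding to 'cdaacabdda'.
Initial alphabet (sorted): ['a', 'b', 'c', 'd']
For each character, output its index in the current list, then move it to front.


MTF encoding:
'c': index 2 in ['a', 'b', 'c', 'd'] -> ['c', 'a', 'b', 'd']
'd': index 3 in ['c', 'a', 'b', 'd'] -> ['d', 'c', 'a', 'b']
'a': index 2 in ['d', 'c', 'a', 'b'] -> ['a', 'd', 'c', 'b']
'a': index 0 in ['a', 'd', 'c', 'b'] -> ['a', 'd', 'c', 'b']
'c': index 2 in ['a', 'd', 'c', 'b'] -> ['c', 'a', 'd', 'b']
'a': index 1 in ['c', 'a', 'd', 'b'] -> ['a', 'c', 'd', 'b']
'b': index 3 in ['a', 'c', 'd', 'b'] -> ['b', 'a', 'c', 'd']
'd': index 3 in ['b', 'a', 'c', 'd'] -> ['d', 'b', 'a', 'c']
'd': index 0 in ['d', 'b', 'a', 'c'] -> ['d', 'b', 'a', 'c']
'a': index 2 in ['d', 'b', 'a', 'c'] -> ['a', 'd', 'b', 'c']


Output: [2, 3, 2, 0, 2, 1, 3, 3, 0, 2]


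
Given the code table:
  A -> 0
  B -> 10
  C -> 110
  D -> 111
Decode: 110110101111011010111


Decoding:
110 -> C
110 -> C
10 -> B
111 -> D
10 -> B
110 -> C
10 -> B
111 -> D


Result: CCBDBCBD


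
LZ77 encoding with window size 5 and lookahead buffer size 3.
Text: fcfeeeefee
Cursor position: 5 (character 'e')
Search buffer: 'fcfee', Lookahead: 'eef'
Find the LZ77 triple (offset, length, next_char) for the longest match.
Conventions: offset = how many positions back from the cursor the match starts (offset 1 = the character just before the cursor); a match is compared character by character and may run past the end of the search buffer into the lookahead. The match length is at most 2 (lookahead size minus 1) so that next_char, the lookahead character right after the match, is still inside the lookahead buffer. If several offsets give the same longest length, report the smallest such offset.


Try each offset into the search buffer:
  offset=1 (pos 4, char 'e'): match length 2
  offset=2 (pos 3, char 'e'): match length 2
  offset=3 (pos 2, char 'f'): match length 0
  offset=4 (pos 1, char 'c'): match length 0
  offset=5 (pos 0, char 'f'): match length 0
Longest match has length 2, found at offsets 1, 2; take the smallest, offset 1.
next_char = character at position 5 + 2 = 7 -> 'f'

Best match: offset=1, length=2 (matching 'ee' starting at position 4)
LZ77 triple: (1, 2, 'f')


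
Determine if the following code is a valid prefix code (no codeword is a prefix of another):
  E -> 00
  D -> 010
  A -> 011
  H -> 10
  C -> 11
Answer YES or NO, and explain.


Checking each pair (does one codeword prefix another?):
  E='00' vs D='010': no prefix
  E='00' vs A='011': no prefix
  E='00' vs H='10': no prefix
  E='00' vs C='11': no prefix
  D='010' vs E='00': no prefix
  D='010' vs A='011': no prefix
  D='010' vs H='10': no prefix
  D='010' vs C='11': no prefix
  A='011' vs E='00': no prefix
  A='011' vs D='010': no prefix
  A='011' vs H='10': no prefix
  A='011' vs C='11': no prefix
  H='10' vs E='00': no prefix
  H='10' vs D='010': no prefix
  H='10' vs A='011': no prefix
  H='10' vs C='11': no prefix
  C='11' vs E='00': no prefix
  C='11' vs D='010': no prefix
  C='11' vs A='011': no prefix
  C='11' vs H='10': no prefix
No violation found over all pairs.

YES -- this is a valid prefix code. No codeword is a prefix of any other codeword.


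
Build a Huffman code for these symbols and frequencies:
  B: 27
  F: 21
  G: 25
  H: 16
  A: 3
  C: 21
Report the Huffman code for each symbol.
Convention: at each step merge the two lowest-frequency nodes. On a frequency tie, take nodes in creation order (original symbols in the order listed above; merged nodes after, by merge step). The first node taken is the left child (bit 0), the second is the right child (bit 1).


Huffman tree construction:
Step 1: Merge A(3) + H(16) = 19
Step 2: Merge (A+H)(19) + F(21) = 40
Step 3: Merge C(21) + G(25) = 46
Step 4: Merge B(27) + ((A+H)+F)(40) = 67
Step 5: Merge (C+G)(46) + (B+((A+H)+F))(67) = 113
Read each symbol's code off the tree from the root (left child = 0, right child = 1).

Codes:
  B: 10 (length 2)
  F: 111 (length 3)
  G: 01 (length 2)
  H: 1101 (length 4)
  A: 1100 (length 4)
  C: 00 (length 2)
Average code length: 285/113 = 2.5221 bits/symbol


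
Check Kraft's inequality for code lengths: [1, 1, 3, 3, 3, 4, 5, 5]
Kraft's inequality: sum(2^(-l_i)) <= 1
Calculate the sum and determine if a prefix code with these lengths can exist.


Sum = 2^(-1) + 2^(-1) + 2^(-3) + 2^(-3) + 2^(-3) + 2^(-4) + 2^(-5) + 2^(-5)
    = 0.5 + 0.5 + 0.125 + 0.125 + 0.125 + 0.0625 + 0.03125 + 0.03125
    = 48/32 = 1.5
Since 1.5 > 1, Kraft's inequality is NOT satisfied.
A prefix code with these lengths CANNOT exist.

Kraft sum = 1.5. Not satisfied.


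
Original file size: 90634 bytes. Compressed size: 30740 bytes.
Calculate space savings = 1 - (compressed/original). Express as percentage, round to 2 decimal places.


ratio = compressed/original = 30740/90634 = 0.339166
savings = 1 - ratio = 1 - 0.339166 = 0.660834
as a percentage: 0.660834 * 100 = 66.08%

Space savings = 1 - 30740/90634 = 66.08%


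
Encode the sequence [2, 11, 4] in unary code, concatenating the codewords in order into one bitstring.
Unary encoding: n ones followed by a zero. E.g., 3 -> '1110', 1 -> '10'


Encode each number as n ones followed by a terminating 0:
  2 -> 110 (3 bits)
  11 -> 111111111110 (12 bits)
  4 -> 11110 (5 bits)
Total length = 3 + 12 + 5 = 20 bits.

Unary([2, 11, 4]) = 11011111111111011110 (20 bits)


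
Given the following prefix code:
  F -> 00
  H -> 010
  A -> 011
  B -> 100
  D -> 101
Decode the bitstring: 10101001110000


Decoding step by step:
Bits 101 -> D
Bits 010 -> H
Bits 011 -> A
Bits 100 -> B
Bits 00 -> F


Decoded message: DHABF


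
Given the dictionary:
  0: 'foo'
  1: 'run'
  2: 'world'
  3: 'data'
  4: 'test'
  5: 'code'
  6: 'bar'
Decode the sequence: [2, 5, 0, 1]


Look up each index in the dictionary:
  2 -> 'world'
  5 -> 'code'
  0 -> 'foo'
  1 -> 'run'

Decoded: "world code foo run"


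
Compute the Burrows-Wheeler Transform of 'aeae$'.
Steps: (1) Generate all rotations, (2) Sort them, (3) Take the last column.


Rotations (sorted):
  0: $aeae -> last char: e
  1: ae$ae -> last char: e
  2: aeae$ -> last char: $
  3: e$aea -> last char: a
  4: eae$a -> last char: a


BWT = ee$aa


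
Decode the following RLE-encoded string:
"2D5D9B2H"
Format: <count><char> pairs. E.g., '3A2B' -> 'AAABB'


Expanding each <count><char> pair:
  2D -> 'DD'
  5D -> 'DDDDD'
  9B -> 'BBBBBBBBB'
  2H -> 'HH'

Decoded = DDDDDDDBBBBBBBBBHH


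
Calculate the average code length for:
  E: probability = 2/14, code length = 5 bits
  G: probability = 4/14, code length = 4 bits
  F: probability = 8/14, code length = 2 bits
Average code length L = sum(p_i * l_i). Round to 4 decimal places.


Weighted contributions p_i * l_i:
  E: (2/14) * 5 = 10/14
  G: (4/14) * 4 = 16/14
  F: (8/14) * 2 = 16/14
Sum = (10 + 16 + 16)/14 = 42/14

L = 42/14 = 3.0000 bits/symbol


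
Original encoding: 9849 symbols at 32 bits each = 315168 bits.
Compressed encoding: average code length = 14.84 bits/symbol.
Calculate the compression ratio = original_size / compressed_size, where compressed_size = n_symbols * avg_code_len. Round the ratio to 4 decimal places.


original_size = n_symbols * orig_bits = 9849 * 32 = 315168 bits
compressed_size = n_symbols * avg_code_len = 9849 * 14.84 = 146159.16 bits
ratio = original_size / compressed_size = 315168 / 146159.16 = 2.1563

Compression ratio = 2.1563


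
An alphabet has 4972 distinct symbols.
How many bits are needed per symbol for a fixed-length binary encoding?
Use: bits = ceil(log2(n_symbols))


log2(4972) = 12.2796
Bracket: 2^12 = 4096 < 4972 <= 2^13 = 8192
So ceil(log2(4972)) = 13

bits = ceil(log2(4972)) = ceil(12.2796) = 13 bits


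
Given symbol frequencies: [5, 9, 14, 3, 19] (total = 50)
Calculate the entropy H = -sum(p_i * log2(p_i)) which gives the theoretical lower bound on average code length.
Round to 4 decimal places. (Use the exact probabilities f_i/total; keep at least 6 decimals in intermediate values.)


Per-symbol terms -p_i * log2(p_i) with p_i = f_i/50:
  p = 5/50 = 0.100000: log2(p) = -3.321928, -p*log2(p) = 0.332193
  p = 9/50 = 0.180000: log2(p) = -2.473931, -p*log2(p) = 0.445308
  p = 14/50 = 0.280000: log2(p) = -1.836501, -p*log2(p) = 0.514220
  p = 3/50 = 0.060000: log2(p) = -4.058894, -p*log2(p) = 0.243534
  p = 19/50 = 0.380000: log2(p) = -1.395929, -p*log2(p) = 0.530453
H = 0.332193 + 0.445308 + 0.514220 + 0.243534 + 0.530453 = 2.065708

H = 2.0657 bits/symbol


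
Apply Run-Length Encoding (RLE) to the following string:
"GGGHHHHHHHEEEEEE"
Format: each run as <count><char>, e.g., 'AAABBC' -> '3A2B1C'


Scanning runs left to right:
  i=0: run of 'G' x 3 -> '3G'
  i=3: run of 'H' x 7 -> '7H'
  i=10: run of 'E' x 6 -> '6E'

RLE = 3G7H6E


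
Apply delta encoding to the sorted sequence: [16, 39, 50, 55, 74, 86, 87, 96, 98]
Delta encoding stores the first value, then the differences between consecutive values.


First value: 16
Deltas:
  39 - 16 = 23
  50 - 39 = 11
  55 - 50 = 5
  74 - 55 = 19
  86 - 74 = 12
  87 - 86 = 1
  96 - 87 = 9
  98 - 96 = 2


Delta encoded: [16, 23, 11, 5, 19, 12, 1, 9, 2]


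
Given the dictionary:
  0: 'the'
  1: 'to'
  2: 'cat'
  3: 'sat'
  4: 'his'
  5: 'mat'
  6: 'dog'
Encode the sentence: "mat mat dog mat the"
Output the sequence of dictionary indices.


Look up each word in the dictionary:
  'mat' -> 5
  'mat' -> 5
  'dog' -> 6
  'mat' -> 5
  'the' -> 0

Encoded: [5, 5, 6, 5, 0]


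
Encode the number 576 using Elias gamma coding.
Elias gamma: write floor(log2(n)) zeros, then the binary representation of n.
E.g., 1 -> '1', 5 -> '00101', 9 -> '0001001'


num_bits = floor(log2(576)) + 1 = 10
leading_zeros = num_bits - 1 = 9
binary(576) = 1001000000

Elias gamma(576) = '000000000' + '1001000000' = 0000000001001000000 (19 bits)


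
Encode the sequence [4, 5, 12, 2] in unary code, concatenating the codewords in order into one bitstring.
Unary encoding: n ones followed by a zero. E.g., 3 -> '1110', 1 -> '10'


Encode each number as n ones followed by a terminating 0:
  4 -> 11110 (5 bits)
  5 -> 111110 (6 bits)
  12 -> 1111111111110 (13 bits)
  2 -> 110 (3 bits)
Total length = 5 + 6 + 13 + 3 = 27 bits.

Unary([4, 5, 12, 2]) = 111101111101111111111110110 (27 bits)


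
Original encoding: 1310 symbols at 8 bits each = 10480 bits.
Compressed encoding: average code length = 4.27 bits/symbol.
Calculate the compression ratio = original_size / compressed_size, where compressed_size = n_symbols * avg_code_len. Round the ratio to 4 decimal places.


original_size = n_symbols * orig_bits = 1310 * 8 = 10480 bits
compressed_size = n_symbols * avg_code_len = 1310 * 4.27 = 5593.7 bits
ratio = original_size / compressed_size = 10480 / 5593.7 = 1.8735

Compression ratio = 1.8735


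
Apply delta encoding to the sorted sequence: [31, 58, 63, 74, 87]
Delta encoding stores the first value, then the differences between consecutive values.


First value: 31
Deltas:
  58 - 31 = 27
  63 - 58 = 5
  74 - 63 = 11
  87 - 74 = 13


Delta encoded: [31, 27, 5, 11, 13]


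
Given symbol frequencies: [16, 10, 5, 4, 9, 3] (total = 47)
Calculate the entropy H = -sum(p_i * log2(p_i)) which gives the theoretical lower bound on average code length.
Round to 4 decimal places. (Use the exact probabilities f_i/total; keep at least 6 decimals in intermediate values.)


Per-symbol terms -p_i * log2(p_i) with p_i = f_i/47:
  p = 16/47 = 0.340426: log2(p) = -1.554589, -p*log2(p) = 0.529222
  p = 10/47 = 0.212766: log2(p) = -2.232661, -p*log2(p) = 0.475034
  p = 5/47 = 0.106383: log2(p) = -3.232661, -p*log2(p) = 0.343900
  p = 4/47 = 0.085106: log2(p) = -3.554589, -p*log2(p) = 0.302518
  p = 9/47 = 0.191489: log2(p) = -2.384664, -p*log2(p) = 0.456638
  p = 3/47 = 0.063830: log2(p) = -3.969626, -p*log2(p) = 0.253380
H = 0.529222 + 0.475034 + 0.343900 + 0.302518 + 0.456638 + 0.253380 = 2.360692

H = 2.3607 bits/symbol
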